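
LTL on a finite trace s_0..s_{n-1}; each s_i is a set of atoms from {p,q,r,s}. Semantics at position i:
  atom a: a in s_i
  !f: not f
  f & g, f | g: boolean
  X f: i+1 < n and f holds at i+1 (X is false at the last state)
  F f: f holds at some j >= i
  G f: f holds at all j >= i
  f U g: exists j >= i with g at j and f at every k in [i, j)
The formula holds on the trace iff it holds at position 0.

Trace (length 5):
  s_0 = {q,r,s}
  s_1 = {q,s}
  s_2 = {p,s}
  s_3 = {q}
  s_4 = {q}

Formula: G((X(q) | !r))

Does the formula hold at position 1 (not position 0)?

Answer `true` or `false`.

s_0={q,r,s}: G((X(q) | !r))=True (X(q) | !r)=True X(q)=True q=True !r=False r=True
s_1={q,s}: G((X(q) | !r))=True (X(q) | !r)=True X(q)=False q=True !r=True r=False
s_2={p,s}: G((X(q) | !r))=True (X(q) | !r)=True X(q)=True q=False !r=True r=False
s_3={q}: G((X(q) | !r))=True (X(q) | !r)=True X(q)=True q=True !r=True r=False
s_4={q}: G((X(q) | !r))=True (X(q) | !r)=True X(q)=False q=True !r=True r=False
Evaluating at position 1: result = True

Answer: true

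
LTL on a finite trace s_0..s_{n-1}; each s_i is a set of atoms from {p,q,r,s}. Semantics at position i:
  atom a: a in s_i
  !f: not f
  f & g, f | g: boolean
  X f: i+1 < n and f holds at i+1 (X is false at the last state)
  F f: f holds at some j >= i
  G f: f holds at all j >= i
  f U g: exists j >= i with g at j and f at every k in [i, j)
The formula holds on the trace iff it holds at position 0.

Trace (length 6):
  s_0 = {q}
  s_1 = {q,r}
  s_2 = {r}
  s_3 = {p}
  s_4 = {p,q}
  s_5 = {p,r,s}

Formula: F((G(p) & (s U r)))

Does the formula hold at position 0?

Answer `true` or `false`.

Answer: true

Derivation:
s_0={q}: F((G(p) & (s U r)))=True (G(p) & (s U r))=False G(p)=False p=False (s U r)=False s=False r=False
s_1={q,r}: F((G(p) & (s U r)))=True (G(p) & (s U r))=False G(p)=False p=False (s U r)=True s=False r=True
s_2={r}: F((G(p) & (s U r)))=True (G(p) & (s U r))=False G(p)=False p=False (s U r)=True s=False r=True
s_3={p}: F((G(p) & (s U r)))=True (G(p) & (s U r))=False G(p)=True p=True (s U r)=False s=False r=False
s_4={p,q}: F((G(p) & (s U r)))=True (G(p) & (s U r))=False G(p)=True p=True (s U r)=False s=False r=False
s_5={p,r,s}: F((G(p) & (s U r)))=True (G(p) & (s U r))=True G(p)=True p=True (s U r)=True s=True r=True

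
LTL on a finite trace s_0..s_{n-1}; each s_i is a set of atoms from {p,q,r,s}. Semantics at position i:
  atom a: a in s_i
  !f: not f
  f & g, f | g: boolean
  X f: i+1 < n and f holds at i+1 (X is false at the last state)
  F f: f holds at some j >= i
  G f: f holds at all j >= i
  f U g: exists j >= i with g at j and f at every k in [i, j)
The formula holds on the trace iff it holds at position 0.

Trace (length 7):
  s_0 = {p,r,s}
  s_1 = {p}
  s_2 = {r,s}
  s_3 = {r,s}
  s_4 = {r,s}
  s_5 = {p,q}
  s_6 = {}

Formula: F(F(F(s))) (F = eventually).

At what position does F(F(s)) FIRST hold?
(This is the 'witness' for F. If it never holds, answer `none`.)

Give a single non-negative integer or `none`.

Answer: 0

Derivation:
s_0={p,r,s}: F(F(s))=True F(s)=True s=True
s_1={p}: F(F(s))=True F(s)=True s=False
s_2={r,s}: F(F(s))=True F(s)=True s=True
s_3={r,s}: F(F(s))=True F(s)=True s=True
s_4={r,s}: F(F(s))=True F(s)=True s=True
s_5={p,q}: F(F(s))=False F(s)=False s=False
s_6={}: F(F(s))=False F(s)=False s=False
F(F(F(s))) holds; first witness at position 0.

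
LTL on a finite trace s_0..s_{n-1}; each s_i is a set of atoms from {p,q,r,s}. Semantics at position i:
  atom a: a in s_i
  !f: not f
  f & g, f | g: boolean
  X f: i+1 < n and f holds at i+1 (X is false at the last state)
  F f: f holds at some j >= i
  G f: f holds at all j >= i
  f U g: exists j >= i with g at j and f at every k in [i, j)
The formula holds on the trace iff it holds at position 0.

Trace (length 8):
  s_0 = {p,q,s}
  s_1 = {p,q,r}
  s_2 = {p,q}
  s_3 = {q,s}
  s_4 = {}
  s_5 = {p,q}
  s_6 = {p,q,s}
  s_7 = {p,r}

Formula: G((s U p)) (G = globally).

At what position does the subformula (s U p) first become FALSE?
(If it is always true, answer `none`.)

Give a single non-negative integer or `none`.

s_0={p,q,s}: (s U p)=True s=True p=True
s_1={p,q,r}: (s U p)=True s=False p=True
s_2={p,q}: (s U p)=True s=False p=True
s_3={q,s}: (s U p)=False s=True p=False
s_4={}: (s U p)=False s=False p=False
s_5={p,q}: (s U p)=True s=False p=True
s_6={p,q,s}: (s U p)=True s=True p=True
s_7={p,r}: (s U p)=True s=False p=True
G((s U p)) holds globally = False
First violation at position 3.

Answer: 3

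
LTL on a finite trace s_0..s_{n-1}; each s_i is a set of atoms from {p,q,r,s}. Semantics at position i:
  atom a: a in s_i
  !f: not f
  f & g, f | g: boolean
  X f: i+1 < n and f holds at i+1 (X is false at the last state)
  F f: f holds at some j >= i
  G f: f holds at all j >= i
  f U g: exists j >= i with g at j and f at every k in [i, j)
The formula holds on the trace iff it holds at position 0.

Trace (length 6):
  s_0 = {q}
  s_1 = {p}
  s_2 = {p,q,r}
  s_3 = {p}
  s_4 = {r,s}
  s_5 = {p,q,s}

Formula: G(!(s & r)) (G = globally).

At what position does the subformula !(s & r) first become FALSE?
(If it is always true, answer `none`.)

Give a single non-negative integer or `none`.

Answer: 4

Derivation:
s_0={q}: !(s & r)=True (s & r)=False s=False r=False
s_1={p}: !(s & r)=True (s & r)=False s=False r=False
s_2={p,q,r}: !(s & r)=True (s & r)=False s=False r=True
s_3={p}: !(s & r)=True (s & r)=False s=False r=False
s_4={r,s}: !(s & r)=False (s & r)=True s=True r=True
s_5={p,q,s}: !(s & r)=True (s & r)=False s=True r=False
G(!(s & r)) holds globally = False
First violation at position 4.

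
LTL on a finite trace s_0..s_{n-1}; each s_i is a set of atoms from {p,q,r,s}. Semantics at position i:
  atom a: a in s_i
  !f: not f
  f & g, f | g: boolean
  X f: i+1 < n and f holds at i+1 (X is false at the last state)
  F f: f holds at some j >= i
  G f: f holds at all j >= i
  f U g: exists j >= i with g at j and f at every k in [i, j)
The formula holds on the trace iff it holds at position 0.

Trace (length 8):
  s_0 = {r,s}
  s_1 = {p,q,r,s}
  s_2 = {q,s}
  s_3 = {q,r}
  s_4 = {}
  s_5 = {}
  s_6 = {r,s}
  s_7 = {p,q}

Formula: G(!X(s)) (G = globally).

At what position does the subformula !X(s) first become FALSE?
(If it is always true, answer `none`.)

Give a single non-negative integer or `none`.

s_0={r,s}: !X(s)=False X(s)=True s=True
s_1={p,q,r,s}: !X(s)=False X(s)=True s=True
s_2={q,s}: !X(s)=True X(s)=False s=True
s_3={q,r}: !X(s)=True X(s)=False s=False
s_4={}: !X(s)=True X(s)=False s=False
s_5={}: !X(s)=False X(s)=True s=False
s_6={r,s}: !X(s)=True X(s)=False s=True
s_7={p,q}: !X(s)=True X(s)=False s=False
G(!X(s)) holds globally = False
First violation at position 0.

Answer: 0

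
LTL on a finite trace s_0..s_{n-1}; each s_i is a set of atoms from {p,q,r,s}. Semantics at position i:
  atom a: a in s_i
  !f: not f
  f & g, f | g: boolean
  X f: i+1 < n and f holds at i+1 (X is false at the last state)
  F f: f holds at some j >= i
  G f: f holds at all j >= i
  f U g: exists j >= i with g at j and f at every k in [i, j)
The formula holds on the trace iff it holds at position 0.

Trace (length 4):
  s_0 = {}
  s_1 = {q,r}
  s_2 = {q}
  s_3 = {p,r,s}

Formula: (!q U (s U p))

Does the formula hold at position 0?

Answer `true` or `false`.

Answer: false

Derivation:
s_0={}: (!q U (s U p))=False !q=True q=False (s U p)=False s=False p=False
s_1={q,r}: (!q U (s U p))=False !q=False q=True (s U p)=False s=False p=False
s_2={q}: (!q U (s U p))=False !q=False q=True (s U p)=False s=False p=False
s_3={p,r,s}: (!q U (s U p))=True !q=True q=False (s U p)=True s=True p=True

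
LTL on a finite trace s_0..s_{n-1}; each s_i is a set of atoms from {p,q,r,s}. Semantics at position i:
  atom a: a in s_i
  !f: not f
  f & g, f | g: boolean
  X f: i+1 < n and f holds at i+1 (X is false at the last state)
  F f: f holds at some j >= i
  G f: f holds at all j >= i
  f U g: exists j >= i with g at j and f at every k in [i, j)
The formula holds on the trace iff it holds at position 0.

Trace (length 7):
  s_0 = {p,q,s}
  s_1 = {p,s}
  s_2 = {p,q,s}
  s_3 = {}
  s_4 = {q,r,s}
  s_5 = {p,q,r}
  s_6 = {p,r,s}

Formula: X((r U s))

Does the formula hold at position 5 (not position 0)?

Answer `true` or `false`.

s_0={p,q,s}: X((r U s))=True (r U s)=True r=False s=True
s_1={p,s}: X((r U s))=True (r U s)=True r=False s=True
s_2={p,q,s}: X((r U s))=False (r U s)=True r=False s=True
s_3={}: X((r U s))=True (r U s)=False r=False s=False
s_4={q,r,s}: X((r U s))=True (r U s)=True r=True s=True
s_5={p,q,r}: X((r U s))=True (r U s)=True r=True s=False
s_6={p,r,s}: X((r U s))=False (r U s)=True r=True s=True
Evaluating at position 5: result = True

Answer: true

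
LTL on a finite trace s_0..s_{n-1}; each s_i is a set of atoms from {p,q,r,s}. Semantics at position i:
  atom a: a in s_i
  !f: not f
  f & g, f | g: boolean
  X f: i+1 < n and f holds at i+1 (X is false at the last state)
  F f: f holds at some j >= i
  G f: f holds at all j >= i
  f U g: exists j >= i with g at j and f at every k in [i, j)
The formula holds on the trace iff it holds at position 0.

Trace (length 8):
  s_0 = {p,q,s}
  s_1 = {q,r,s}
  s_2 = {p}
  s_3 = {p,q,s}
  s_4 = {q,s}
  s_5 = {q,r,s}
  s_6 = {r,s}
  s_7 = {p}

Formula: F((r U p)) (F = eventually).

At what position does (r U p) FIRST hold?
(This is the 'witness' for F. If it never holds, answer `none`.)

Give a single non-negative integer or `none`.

Answer: 0

Derivation:
s_0={p,q,s}: (r U p)=True r=False p=True
s_1={q,r,s}: (r U p)=True r=True p=False
s_2={p}: (r U p)=True r=False p=True
s_3={p,q,s}: (r U p)=True r=False p=True
s_4={q,s}: (r U p)=False r=False p=False
s_5={q,r,s}: (r U p)=True r=True p=False
s_6={r,s}: (r U p)=True r=True p=False
s_7={p}: (r U p)=True r=False p=True
F((r U p)) holds; first witness at position 0.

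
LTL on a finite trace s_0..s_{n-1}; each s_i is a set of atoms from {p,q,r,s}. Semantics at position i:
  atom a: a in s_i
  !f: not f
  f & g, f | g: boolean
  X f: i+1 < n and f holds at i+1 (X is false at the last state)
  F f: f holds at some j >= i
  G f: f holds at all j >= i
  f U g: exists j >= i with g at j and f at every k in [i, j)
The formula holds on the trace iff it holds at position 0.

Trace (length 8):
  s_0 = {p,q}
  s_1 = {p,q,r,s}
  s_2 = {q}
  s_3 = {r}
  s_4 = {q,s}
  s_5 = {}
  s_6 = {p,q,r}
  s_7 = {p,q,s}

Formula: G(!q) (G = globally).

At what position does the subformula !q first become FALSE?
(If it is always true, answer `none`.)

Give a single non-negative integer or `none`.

Answer: 0

Derivation:
s_0={p,q}: !q=False q=True
s_1={p,q,r,s}: !q=False q=True
s_2={q}: !q=False q=True
s_3={r}: !q=True q=False
s_4={q,s}: !q=False q=True
s_5={}: !q=True q=False
s_6={p,q,r}: !q=False q=True
s_7={p,q,s}: !q=False q=True
G(!q) holds globally = False
First violation at position 0.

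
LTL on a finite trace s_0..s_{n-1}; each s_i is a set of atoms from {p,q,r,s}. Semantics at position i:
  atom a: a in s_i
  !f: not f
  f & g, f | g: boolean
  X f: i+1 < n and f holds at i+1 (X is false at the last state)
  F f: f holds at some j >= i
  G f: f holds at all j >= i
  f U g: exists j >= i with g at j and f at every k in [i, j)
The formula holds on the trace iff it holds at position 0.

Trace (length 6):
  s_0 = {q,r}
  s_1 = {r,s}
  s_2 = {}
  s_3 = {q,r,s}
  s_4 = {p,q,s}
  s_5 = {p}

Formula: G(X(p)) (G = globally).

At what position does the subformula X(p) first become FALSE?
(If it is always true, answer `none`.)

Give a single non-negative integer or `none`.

Answer: 0

Derivation:
s_0={q,r}: X(p)=False p=False
s_1={r,s}: X(p)=False p=False
s_2={}: X(p)=False p=False
s_3={q,r,s}: X(p)=True p=False
s_4={p,q,s}: X(p)=True p=True
s_5={p}: X(p)=False p=True
G(X(p)) holds globally = False
First violation at position 0.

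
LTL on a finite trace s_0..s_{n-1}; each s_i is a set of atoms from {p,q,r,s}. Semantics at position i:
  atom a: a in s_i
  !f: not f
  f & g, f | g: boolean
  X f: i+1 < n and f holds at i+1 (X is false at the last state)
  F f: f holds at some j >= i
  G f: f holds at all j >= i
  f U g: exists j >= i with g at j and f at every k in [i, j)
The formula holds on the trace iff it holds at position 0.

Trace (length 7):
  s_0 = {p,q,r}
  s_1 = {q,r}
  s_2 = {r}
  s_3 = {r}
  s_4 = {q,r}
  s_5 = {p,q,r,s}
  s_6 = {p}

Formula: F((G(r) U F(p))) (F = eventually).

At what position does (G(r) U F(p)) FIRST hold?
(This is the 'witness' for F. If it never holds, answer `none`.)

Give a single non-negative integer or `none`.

s_0={p,q,r}: (G(r) U F(p))=True G(r)=False r=True F(p)=True p=True
s_1={q,r}: (G(r) U F(p))=True G(r)=False r=True F(p)=True p=False
s_2={r}: (G(r) U F(p))=True G(r)=False r=True F(p)=True p=False
s_3={r}: (G(r) U F(p))=True G(r)=False r=True F(p)=True p=False
s_4={q,r}: (G(r) U F(p))=True G(r)=False r=True F(p)=True p=False
s_5={p,q,r,s}: (G(r) U F(p))=True G(r)=False r=True F(p)=True p=True
s_6={p}: (G(r) U F(p))=True G(r)=False r=False F(p)=True p=True
F((G(r) U F(p))) holds; first witness at position 0.

Answer: 0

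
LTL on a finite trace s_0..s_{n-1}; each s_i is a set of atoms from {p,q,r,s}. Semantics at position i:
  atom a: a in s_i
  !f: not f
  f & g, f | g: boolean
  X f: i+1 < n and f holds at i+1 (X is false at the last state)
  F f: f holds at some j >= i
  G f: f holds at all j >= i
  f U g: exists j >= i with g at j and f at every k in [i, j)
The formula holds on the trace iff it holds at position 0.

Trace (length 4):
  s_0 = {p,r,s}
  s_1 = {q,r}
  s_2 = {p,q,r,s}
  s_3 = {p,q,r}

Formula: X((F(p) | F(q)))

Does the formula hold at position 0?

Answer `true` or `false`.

Answer: true

Derivation:
s_0={p,r,s}: X((F(p) | F(q)))=True (F(p) | F(q))=True F(p)=True p=True F(q)=True q=False
s_1={q,r}: X((F(p) | F(q)))=True (F(p) | F(q))=True F(p)=True p=False F(q)=True q=True
s_2={p,q,r,s}: X((F(p) | F(q)))=True (F(p) | F(q))=True F(p)=True p=True F(q)=True q=True
s_3={p,q,r}: X((F(p) | F(q)))=False (F(p) | F(q))=True F(p)=True p=True F(q)=True q=True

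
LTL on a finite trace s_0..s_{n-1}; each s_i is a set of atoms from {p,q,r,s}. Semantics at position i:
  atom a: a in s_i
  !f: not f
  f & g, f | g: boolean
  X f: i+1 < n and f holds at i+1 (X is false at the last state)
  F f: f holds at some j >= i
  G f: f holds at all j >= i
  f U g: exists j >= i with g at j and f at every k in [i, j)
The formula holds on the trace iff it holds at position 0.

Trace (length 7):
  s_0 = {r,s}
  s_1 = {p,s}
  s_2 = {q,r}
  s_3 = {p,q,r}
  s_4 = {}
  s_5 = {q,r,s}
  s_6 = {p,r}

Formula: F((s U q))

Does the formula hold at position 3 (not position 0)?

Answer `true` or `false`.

s_0={r,s}: F((s U q))=True (s U q)=True s=True q=False
s_1={p,s}: F((s U q))=True (s U q)=True s=True q=False
s_2={q,r}: F((s U q))=True (s U q)=True s=False q=True
s_3={p,q,r}: F((s U q))=True (s U q)=True s=False q=True
s_4={}: F((s U q))=True (s U q)=False s=False q=False
s_5={q,r,s}: F((s U q))=True (s U q)=True s=True q=True
s_6={p,r}: F((s U q))=False (s U q)=False s=False q=False
Evaluating at position 3: result = True

Answer: true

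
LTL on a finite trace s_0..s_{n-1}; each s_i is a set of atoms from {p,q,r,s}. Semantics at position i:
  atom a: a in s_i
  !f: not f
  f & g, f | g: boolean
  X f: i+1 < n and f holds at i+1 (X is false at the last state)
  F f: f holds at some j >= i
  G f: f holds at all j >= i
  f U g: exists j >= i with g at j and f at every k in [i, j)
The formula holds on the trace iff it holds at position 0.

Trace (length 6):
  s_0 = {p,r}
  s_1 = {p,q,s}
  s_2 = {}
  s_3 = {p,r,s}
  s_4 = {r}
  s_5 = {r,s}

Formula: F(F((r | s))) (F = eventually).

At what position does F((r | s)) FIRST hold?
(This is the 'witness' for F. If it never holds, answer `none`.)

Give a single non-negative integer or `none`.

Answer: 0

Derivation:
s_0={p,r}: F((r | s))=True (r | s)=True r=True s=False
s_1={p,q,s}: F((r | s))=True (r | s)=True r=False s=True
s_2={}: F((r | s))=True (r | s)=False r=False s=False
s_3={p,r,s}: F((r | s))=True (r | s)=True r=True s=True
s_4={r}: F((r | s))=True (r | s)=True r=True s=False
s_5={r,s}: F((r | s))=True (r | s)=True r=True s=True
F(F((r | s))) holds; first witness at position 0.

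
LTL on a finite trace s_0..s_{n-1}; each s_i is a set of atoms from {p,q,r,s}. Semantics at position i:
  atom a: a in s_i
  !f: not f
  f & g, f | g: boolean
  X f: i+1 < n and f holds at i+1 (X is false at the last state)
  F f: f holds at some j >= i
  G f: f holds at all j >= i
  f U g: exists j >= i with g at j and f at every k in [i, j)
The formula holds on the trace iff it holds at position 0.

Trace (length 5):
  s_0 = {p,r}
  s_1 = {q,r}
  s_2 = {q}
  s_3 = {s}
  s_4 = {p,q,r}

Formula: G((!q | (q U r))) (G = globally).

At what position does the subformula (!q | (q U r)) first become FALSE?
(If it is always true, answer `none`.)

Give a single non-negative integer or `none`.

Answer: 2

Derivation:
s_0={p,r}: (!q | (q U r))=True !q=True q=False (q U r)=True r=True
s_1={q,r}: (!q | (q U r))=True !q=False q=True (q U r)=True r=True
s_2={q}: (!q | (q U r))=False !q=False q=True (q U r)=False r=False
s_3={s}: (!q | (q U r))=True !q=True q=False (q U r)=False r=False
s_4={p,q,r}: (!q | (q U r))=True !q=False q=True (q U r)=True r=True
G((!q | (q U r))) holds globally = False
First violation at position 2.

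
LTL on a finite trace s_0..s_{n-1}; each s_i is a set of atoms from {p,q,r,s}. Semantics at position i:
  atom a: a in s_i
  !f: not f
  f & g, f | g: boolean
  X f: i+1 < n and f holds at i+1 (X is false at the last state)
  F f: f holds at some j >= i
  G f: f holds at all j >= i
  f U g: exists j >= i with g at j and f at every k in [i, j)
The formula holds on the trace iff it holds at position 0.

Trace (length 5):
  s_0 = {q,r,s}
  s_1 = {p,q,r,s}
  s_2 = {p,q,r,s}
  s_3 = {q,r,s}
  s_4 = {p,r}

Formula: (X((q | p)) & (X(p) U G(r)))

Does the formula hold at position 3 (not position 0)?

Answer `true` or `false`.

s_0={q,r,s}: (X((q | p)) & (X(p) U G(r)))=True X((q | p))=True (q | p)=True q=True p=False (X(p) U G(r))=True X(p)=True G(r)=True r=True
s_1={p,q,r,s}: (X((q | p)) & (X(p) U G(r)))=True X((q | p))=True (q | p)=True q=True p=True (X(p) U G(r))=True X(p)=True G(r)=True r=True
s_2={p,q,r,s}: (X((q | p)) & (X(p) U G(r)))=True X((q | p))=True (q | p)=True q=True p=True (X(p) U G(r))=True X(p)=False G(r)=True r=True
s_3={q,r,s}: (X((q | p)) & (X(p) U G(r)))=True X((q | p))=True (q | p)=True q=True p=False (X(p) U G(r))=True X(p)=True G(r)=True r=True
s_4={p,r}: (X((q | p)) & (X(p) U G(r)))=False X((q | p))=False (q | p)=True q=False p=True (X(p) U G(r))=True X(p)=False G(r)=True r=True
Evaluating at position 3: result = True

Answer: true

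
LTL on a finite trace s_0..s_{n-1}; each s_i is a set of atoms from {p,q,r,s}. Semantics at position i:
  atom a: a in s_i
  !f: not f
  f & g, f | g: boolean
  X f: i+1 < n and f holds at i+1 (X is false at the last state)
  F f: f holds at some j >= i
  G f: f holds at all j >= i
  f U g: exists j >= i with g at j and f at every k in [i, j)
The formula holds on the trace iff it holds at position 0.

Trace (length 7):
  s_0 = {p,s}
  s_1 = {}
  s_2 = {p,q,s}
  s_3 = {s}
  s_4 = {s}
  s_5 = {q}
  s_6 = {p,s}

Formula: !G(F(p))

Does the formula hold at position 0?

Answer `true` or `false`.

s_0={p,s}: !G(F(p))=False G(F(p))=True F(p)=True p=True
s_1={}: !G(F(p))=False G(F(p))=True F(p)=True p=False
s_2={p,q,s}: !G(F(p))=False G(F(p))=True F(p)=True p=True
s_3={s}: !G(F(p))=False G(F(p))=True F(p)=True p=False
s_4={s}: !G(F(p))=False G(F(p))=True F(p)=True p=False
s_5={q}: !G(F(p))=False G(F(p))=True F(p)=True p=False
s_6={p,s}: !G(F(p))=False G(F(p))=True F(p)=True p=True

Answer: false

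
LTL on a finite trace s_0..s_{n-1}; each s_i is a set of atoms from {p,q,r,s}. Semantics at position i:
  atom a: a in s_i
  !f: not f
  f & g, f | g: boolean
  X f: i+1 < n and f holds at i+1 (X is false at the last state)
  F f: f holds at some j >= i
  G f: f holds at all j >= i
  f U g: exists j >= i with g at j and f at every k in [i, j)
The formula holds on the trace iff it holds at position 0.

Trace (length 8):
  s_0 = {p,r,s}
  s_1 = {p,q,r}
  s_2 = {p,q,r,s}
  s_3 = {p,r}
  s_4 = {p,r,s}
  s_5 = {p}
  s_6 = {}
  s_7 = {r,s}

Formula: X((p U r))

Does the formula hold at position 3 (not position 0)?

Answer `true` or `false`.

Answer: true

Derivation:
s_0={p,r,s}: X((p U r))=True (p U r)=True p=True r=True
s_1={p,q,r}: X((p U r))=True (p U r)=True p=True r=True
s_2={p,q,r,s}: X((p U r))=True (p U r)=True p=True r=True
s_3={p,r}: X((p U r))=True (p U r)=True p=True r=True
s_4={p,r,s}: X((p U r))=False (p U r)=True p=True r=True
s_5={p}: X((p U r))=False (p U r)=False p=True r=False
s_6={}: X((p U r))=True (p U r)=False p=False r=False
s_7={r,s}: X((p U r))=False (p U r)=True p=False r=True
Evaluating at position 3: result = True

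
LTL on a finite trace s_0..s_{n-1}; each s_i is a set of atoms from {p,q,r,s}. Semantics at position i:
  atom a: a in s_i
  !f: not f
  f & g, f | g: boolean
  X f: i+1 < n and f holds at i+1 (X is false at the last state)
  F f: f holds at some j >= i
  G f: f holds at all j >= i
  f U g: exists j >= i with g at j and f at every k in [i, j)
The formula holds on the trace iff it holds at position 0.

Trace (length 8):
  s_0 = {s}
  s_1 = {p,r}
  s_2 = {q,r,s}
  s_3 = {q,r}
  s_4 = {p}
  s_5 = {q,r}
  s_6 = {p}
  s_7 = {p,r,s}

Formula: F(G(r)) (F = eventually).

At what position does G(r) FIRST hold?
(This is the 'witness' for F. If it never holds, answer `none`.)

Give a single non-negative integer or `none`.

s_0={s}: G(r)=False r=False
s_1={p,r}: G(r)=False r=True
s_2={q,r,s}: G(r)=False r=True
s_3={q,r}: G(r)=False r=True
s_4={p}: G(r)=False r=False
s_5={q,r}: G(r)=False r=True
s_6={p}: G(r)=False r=False
s_7={p,r,s}: G(r)=True r=True
F(G(r)) holds; first witness at position 7.

Answer: 7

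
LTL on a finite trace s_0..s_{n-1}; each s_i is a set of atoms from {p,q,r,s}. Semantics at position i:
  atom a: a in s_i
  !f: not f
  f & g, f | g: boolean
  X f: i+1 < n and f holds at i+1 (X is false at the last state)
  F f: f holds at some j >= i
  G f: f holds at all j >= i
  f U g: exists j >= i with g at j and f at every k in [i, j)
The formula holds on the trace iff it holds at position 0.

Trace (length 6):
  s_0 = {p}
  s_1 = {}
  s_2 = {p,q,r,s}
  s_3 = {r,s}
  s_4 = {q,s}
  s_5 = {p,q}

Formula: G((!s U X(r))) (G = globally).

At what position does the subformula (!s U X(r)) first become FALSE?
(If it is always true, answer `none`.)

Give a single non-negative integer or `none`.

Answer: 3

Derivation:
s_0={p}: (!s U X(r))=True !s=True s=False X(r)=False r=False
s_1={}: (!s U X(r))=True !s=True s=False X(r)=True r=False
s_2={p,q,r,s}: (!s U X(r))=True !s=False s=True X(r)=True r=True
s_3={r,s}: (!s U X(r))=False !s=False s=True X(r)=False r=True
s_4={q,s}: (!s U X(r))=False !s=False s=True X(r)=False r=False
s_5={p,q}: (!s U X(r))=False !s=True s=False X(r)=False r=False
G((!s U X(r))) holds globally = False
First violation at position 3.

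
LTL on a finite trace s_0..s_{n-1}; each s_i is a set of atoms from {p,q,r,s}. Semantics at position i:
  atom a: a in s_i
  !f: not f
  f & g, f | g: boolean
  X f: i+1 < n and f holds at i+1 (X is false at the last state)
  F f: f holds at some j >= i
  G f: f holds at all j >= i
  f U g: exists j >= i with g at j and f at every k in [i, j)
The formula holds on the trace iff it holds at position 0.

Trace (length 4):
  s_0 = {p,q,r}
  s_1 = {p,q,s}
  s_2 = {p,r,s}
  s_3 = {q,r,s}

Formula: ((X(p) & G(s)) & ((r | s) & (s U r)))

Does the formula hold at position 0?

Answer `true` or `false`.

Answer: false

Derivation:
s_0={p,q,r}: ((X(p) & G(s)) & ((r | s) & (s U r)))=False (X(p) & G(s))=False X(p)=True p=True G(s)=False s=False ((r | s) & (s U r))=True (r | s)=True r=True (s U r)=True
s_1={p,q,s}: ((X(p) & G(s)) & ((r | s) & (s U r)))=True (X(p) & G(s))=True X(p)=True p=True G(s)=True s=True ((r | s) & (s U r))=True (r | s)=True r=False (s U r)=True
s_2={p,r,s}: ((X(p) & G(s)) & ((r | s) & (s U r)))=False (X(p) & G(s))=False X(p)=False p=True G(s)=True s=True ((r | s) & (s U r))=True (r | s)=True r=True (s U r)=True
s_3={q,r,s}: ((X(p) & G(s)) & ((r | s) & (s U r)))=False (X(p) & G(s))=False X(p)=False p=False G(s)=True s=True ((r | s) & (s U r))=True (r | s)=True r=True (s U r)=True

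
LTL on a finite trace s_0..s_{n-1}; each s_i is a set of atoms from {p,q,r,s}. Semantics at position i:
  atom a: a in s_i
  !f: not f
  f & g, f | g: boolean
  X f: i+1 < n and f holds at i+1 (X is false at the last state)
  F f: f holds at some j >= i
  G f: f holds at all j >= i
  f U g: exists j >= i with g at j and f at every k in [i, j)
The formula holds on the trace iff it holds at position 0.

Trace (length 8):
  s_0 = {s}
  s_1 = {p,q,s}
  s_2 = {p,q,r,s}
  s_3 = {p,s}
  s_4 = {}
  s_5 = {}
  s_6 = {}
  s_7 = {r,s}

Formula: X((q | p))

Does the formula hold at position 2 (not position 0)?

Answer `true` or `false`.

s_0={s}: X((q | p))=True (q | p)=False q=False p=False
s_1={p,q,s}: X((q | p))=True (q | p)=True q=True p=True
s_2={p,q,r,s}: X((q | p))=True (q | p)=True q=True p=True
s_3={p,s}: X((q | p))=False (q | p)=True q=False p=True
s_4={}: X((q | p))=False (q | p)=False q=False p=False
s_5={}: X((q | p))=False (q | p)=False q=False p=False
s_6={}: X((q | p))=False (q | p)=False q=False p=False
s_7={r,s}: X((q | p))=False (q | p)=False q=False p=False
Evaluating at position 2: result = True

Answer: true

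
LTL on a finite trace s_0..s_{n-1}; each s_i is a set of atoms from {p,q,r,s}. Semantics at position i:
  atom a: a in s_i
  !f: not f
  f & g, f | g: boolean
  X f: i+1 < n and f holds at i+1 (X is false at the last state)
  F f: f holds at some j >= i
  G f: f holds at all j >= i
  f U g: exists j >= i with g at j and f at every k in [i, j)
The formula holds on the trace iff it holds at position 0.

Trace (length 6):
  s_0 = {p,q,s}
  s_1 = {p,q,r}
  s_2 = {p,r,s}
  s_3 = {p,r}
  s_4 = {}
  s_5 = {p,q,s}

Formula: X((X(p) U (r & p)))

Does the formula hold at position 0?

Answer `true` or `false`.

s_0={p,q,s}: X((X(p) U (r & p)))=True (X(p) U (r & p))=True X(p)=True p=True (r & p)=False r=False
s_1={p,q,r}: X((X(p) U (r & p)))=True (X(p) U (r & p))=True X(p)=True p=True (r & p)=True r=True
s_2={p,r,s}: X((X(p) U (r & p)))=True (X(p) U (r & p))=True X(p)=True p=True (r & p)=True r=True
s_3={p,r}: X((X(p) U (r & p)))=False (X(p) U (r & p))=True X(p)=False p=True (r & p)=True r=True
s_4={}: X((X(p) U (r & p)))=False (X(p) U (r & p))=False X(p)=True p=False (r & p)=False r=False
s_5={p,q,s}: X((X(p) U (r & p)))=False (X(p) U (r & p))=False X(p)=False p=True (r & p)=False r=False

Answer: true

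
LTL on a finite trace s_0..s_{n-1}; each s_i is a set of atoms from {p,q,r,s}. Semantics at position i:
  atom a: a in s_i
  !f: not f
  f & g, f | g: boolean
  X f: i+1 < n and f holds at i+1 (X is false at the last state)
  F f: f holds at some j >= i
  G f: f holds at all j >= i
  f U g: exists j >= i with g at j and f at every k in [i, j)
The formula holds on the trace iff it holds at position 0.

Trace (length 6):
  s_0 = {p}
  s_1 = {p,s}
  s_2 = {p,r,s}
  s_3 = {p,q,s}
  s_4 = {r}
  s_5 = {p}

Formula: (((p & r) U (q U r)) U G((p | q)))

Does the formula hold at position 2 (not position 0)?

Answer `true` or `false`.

Answer: true

Derivation:
s_0={p}: (((p & r) U (q U r)) U G((p | q)))=False ((p & r) U (q U r))=False (p & r)=False p=True r=False (q U r)=False q=False G((p | q))=False (p | q)=True
s_1={p,s}: (((p & r) U (q U r)) U G((p | q)))=False ((p & r) U (q U r))=False (p & r)=False p=True r=False (q U r)=False q=False G((p | q))=False (p | q)=True
s_2={p,r,s}: (((p & r) U (q U r)) U G((p | q)))=True ((p & r) U (q U r))=True (p & r)=True p=True r=True (q U r)=True q=False G((p | q))=False (p | q)=True
s_3={p,q,s}: (((p & r) U (q U r)) U G((p | q)))=True ((p & r) U (q U r))=True (p & r)=False p=True r=False (q U r)=True q=True G((p | q))=False (p | q)=True
s_4={r}: (((p & r) U (q U r)) U G((p | q)))=True ((p & r) U (q U r))=True (p & r)=False p=False r=True (q U r)=True q=False G((p | q))=False (p | q)=False
s_5={p}: (((p & r) U (q U r)) U G((p | q)))=True ((p & r) U (q U r))=False (p & r)=False p=True r=False (q U r)=False q=False G((p | q))=True (p | q)=True
Evaluating at position 2: result = True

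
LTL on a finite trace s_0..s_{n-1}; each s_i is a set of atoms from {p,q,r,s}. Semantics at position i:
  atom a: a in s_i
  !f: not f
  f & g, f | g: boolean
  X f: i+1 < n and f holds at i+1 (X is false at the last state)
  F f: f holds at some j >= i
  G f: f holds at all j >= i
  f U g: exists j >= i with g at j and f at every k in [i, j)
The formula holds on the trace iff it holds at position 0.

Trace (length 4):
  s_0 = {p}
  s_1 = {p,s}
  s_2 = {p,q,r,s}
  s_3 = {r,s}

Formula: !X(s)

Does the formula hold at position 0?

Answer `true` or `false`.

s_0={p}: !X(s)=False X(s)=True s=False
s_1={p,s}: !X(s)=False X(s)=True s=True
s_2={p,q,r,s}: !X(s)=False X(s)=True s=True
s_3={r,s}: !X(s)=True X(s)=False s=True

Answer: false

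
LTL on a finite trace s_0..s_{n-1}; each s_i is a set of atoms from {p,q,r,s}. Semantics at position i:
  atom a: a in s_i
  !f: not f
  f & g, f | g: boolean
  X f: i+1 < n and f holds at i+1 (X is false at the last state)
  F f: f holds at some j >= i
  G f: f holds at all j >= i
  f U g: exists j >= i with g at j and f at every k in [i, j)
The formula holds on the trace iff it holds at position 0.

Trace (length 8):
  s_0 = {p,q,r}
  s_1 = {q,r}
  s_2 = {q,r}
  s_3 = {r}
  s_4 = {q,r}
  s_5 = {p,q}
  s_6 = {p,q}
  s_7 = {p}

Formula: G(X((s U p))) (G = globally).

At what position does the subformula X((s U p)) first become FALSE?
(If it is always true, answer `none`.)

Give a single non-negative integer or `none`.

s_0={p,q,r}: X((s U p))=False (s U p)=True s=False p=True
s_1={q,r}: X((s U p))=False (s U p)=False s=False p=False
s_2={q,r}: X((s U p))=False (s U p)=False s=False p=False
s_3={r}: X((s U p))=False (s U p)=False s=False p=False
s_4={q,r}: X((s U p))=True (s U p)=False s=False p=False
s_5={p,q}: X((s U p))=True (s U p)=True s=False p=True
s_6={p,q}: X((s U p))=True (s U p)=True s=False p=True
s_7={p}: X((s U p))=False (s U p)=True s=False p=True
G(X((s U p))) holds globally = False
First violation at position 0.

Answer: 0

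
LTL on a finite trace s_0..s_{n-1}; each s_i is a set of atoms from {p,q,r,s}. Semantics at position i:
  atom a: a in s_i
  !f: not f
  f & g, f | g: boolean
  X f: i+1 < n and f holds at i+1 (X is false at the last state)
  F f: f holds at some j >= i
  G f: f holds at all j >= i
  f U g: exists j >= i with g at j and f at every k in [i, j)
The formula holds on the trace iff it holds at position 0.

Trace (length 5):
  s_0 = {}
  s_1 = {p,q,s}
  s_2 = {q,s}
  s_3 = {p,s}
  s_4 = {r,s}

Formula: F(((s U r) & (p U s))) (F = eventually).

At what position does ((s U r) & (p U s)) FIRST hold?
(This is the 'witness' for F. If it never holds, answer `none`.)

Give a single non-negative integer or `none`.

Answer: 1

Derivation:
s_0={}: ((s U r) & (p U s))=False (s U r)=False s=False r=False (p U s)=False p=False
s_1={p,q,s}: ((s U r) & (p U s))=True (s U r)=True s=True r=False (p U s)=True p=True
s_2={q,s}: ((s U r) & (p U s))=True (s U r)=True s=True r=False (p U s)=True p=False
s_3={p,s}: ((s U r) & (p U s))=True (s U r)=True s=True r=False (p U s)=True p=True
s_4={r,s}: ((s U r) & (p U s))=True (s U r)=True s=True r=True (p U s)=True p=False
F(((s U r) & (p U s))) holds; first witness at position 1.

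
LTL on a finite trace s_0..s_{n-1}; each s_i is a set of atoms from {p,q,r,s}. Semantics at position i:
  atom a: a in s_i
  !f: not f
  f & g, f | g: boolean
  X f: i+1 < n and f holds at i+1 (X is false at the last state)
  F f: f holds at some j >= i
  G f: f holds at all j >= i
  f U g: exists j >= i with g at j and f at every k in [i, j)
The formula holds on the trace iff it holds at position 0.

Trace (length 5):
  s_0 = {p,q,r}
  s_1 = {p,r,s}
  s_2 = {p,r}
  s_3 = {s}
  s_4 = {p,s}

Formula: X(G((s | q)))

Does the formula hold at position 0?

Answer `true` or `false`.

s_0={p,q,r}: X(G((s | q)))=False G((s | q))=False (s | q)=True s=False q=True
s_1={p,r,s}: X(G((s | q)))=False G((s | q))=False (s | q)=True s=True q=False
s_2={p,r}: X(G((s | q)))=True G((s | q))=False (s | q)=False s=False q=False
s_3={s}: X(G((s | q)))=True G((s | q))=True (s | q)=True s=True q=False
s_4={p,s}: X(G((s | q)))=False G((s | q))=True (s | q)=True s=True q=False

Answer: false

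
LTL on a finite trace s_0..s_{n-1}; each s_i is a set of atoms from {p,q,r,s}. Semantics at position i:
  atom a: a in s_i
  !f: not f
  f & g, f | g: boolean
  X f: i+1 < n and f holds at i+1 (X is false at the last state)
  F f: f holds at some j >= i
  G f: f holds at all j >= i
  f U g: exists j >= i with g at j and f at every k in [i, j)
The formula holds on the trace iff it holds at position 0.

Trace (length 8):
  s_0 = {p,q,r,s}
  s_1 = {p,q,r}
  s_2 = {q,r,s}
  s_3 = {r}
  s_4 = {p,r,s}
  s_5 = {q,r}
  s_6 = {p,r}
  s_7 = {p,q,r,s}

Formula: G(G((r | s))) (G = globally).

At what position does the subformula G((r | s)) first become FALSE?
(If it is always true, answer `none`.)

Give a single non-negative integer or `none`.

Answer: none

Derivation:
s_0={p,q,r,s}: G((r | s))=True (r | s)=True r=True s=True
s_1={p,q,r}: G((r | s))=True (r | s)=True r=True s=False
s_2={q,r,s}: G((r | s))=True (r | s)=True r=True s=True
s_3={r}: G((r | s))=True (r | s)=True r=True s=False
s_4={p,r,s}: G((r | s))=True (r | s)=True r=True s=True
s_5={q,r}: G((r | s))=True (r | s)=True r=True s=False
s_6={p,r}: G((r | s))=True (r | s)=True r=True s=False
s_7={p,q,r,s}: G((r | s))=True (r | s)=True r=True s=True
G(G((r | s))) holds globally = True
No violation — formula holds at every position.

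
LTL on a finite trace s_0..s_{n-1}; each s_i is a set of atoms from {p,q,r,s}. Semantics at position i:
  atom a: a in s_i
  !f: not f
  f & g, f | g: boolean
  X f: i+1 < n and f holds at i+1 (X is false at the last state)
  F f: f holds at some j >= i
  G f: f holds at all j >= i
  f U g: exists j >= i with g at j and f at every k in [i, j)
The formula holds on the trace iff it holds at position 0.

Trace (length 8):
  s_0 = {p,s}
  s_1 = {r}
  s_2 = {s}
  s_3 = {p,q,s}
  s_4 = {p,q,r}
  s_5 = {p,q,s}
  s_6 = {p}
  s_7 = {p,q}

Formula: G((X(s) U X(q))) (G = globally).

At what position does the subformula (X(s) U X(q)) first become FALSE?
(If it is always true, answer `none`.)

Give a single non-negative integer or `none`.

Answer: 0

Derivation:
s_0={p,s}: (X(s) U X(q))=False X(s)=False s=True X(q)=False q=False
s_1={r}: (X(s) U X(q))=True X(s)=True s=False X(q)=False q=False
s_2={s}: (X(s) U X(q))=True X(s)=True s=True X(q)=True q=False
s_3={p,q,s}: (X(s) U X(q))=True X(s)=False s=True X(q)=True q=True
s_4={p,q,r}: (X(s) U X(q))=True X(s)=True s=False X(q)=True q=True
s_5={p,q,s}: (X(s) U X(q))=False X(s)=False s=True X(q)=False q=True
s_6={p}: (X(s) U X(q))=True X(s)=False s=False X(q)=True q=False
s_7={p,q}: (X(s) U X(q))=False X(s)=False s=False X(q)=False q=True
G((X(s) U X(q))) holds globally = False
First violation at position 0.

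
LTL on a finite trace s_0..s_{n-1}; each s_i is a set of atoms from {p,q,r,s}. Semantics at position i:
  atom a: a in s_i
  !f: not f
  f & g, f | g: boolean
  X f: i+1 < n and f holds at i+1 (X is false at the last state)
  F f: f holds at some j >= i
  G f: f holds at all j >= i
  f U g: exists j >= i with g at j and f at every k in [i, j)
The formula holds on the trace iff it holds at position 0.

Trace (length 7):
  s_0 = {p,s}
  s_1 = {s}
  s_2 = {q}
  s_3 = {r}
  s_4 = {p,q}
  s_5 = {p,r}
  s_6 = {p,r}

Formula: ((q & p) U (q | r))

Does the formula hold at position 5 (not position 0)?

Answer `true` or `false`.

s_0={p,s}: ((q & p) U (q | r))=False (q & p)=False q=False p=True (q | r)=False r=False
s_1={s}: ((q & p) U (q | r))=False (q & p)=False q=False p=False (q | r)=False r=False
s_2={q}: ((q & p) U (q | r))=True (q & p)=False q=True p=False (q | r)=True r=False
s_3={r}: ((q & p) U (q | r))=True (q & p)=False q=False p=False (q | r)=True r=True
s_4={p,q}: ((q & p) U (q | r))=True (q & p)=True q=True p=True (q | r)=True r=False
s_5={p,r}: ((q & p) U (q | r))=True (q & p)=False q=False p=True (q | r)=True r=True
s_6={p,r}: ((q & p) U (q | r))=True (q & p)=False q=False p=True (q | r)=True r=True
Evaluating at position 5: result = True

Answer: true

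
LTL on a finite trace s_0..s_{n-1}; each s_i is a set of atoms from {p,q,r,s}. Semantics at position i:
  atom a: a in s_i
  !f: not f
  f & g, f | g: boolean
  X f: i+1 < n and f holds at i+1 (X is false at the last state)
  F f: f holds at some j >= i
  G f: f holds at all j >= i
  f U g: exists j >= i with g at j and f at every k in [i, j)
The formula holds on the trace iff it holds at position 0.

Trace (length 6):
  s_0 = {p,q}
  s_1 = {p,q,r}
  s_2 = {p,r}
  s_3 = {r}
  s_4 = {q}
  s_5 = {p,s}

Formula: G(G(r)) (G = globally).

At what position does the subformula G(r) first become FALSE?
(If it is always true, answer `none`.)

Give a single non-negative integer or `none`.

s_0={p,q}: G(r)=False r=False
s_1={p,q,r}: G(r)=False r=True
s_2={p,r}: G(r)=False r=True
s_3={r}: G(r)=False r=True
s_4={q}: G(r)=False r=False
s_5={p,s}: G(r)=False r=False
G(G(r)) holds globally = False
First violation at position 0.

Answer: 0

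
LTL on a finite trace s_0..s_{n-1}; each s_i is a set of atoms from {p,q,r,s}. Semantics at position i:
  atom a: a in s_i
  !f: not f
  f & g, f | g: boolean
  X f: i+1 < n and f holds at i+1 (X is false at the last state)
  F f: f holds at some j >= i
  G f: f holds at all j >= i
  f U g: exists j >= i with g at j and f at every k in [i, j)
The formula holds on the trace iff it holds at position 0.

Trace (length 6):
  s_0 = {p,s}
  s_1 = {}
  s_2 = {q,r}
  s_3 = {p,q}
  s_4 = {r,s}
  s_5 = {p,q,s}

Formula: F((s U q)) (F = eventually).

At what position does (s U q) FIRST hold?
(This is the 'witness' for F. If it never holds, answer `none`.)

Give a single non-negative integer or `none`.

s_0={p,s}: (s U q)=False s=True q=False
s_1={}: (s U q)=False s=False q=False
s_2={q,r}: (s U q)=True s=False q=True
s_3={p,q}: (s U q)=True s=False q=True
s_4={r,s}: (s U q)=True s=True q=False
s_5={p,q,s}: (s U q)=True s=True q=True
F((s U q)) holds; first witness at position 2.

Answer: 2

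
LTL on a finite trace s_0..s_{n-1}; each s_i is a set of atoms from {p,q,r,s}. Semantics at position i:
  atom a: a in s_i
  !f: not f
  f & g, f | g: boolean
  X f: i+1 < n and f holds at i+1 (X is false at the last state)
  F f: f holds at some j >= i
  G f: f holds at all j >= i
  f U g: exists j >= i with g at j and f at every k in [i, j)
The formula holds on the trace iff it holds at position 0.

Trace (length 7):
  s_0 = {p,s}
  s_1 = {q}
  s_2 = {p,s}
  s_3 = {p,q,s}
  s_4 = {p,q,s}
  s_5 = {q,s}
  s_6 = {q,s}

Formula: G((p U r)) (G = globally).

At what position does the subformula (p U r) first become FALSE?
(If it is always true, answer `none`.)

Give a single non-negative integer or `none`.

s_0={p,s}: (p U r)=False p=True r=False
s_1={q}: (p U r)=False p=False r=False
s_2={p,s}: (p U r)=False p=True r=False
s_3={p,q,s}: (p U r)=False p=True r=False
s_4={p,q,s}: (p U r)=False p=True r=False
s_5={q,s}: (p U r)=False p=False r=False
s_6={q,s}: (p U r)=False p=False r=False
G((p U r)) holds globally = False
First violation at position 0.

Answer: 0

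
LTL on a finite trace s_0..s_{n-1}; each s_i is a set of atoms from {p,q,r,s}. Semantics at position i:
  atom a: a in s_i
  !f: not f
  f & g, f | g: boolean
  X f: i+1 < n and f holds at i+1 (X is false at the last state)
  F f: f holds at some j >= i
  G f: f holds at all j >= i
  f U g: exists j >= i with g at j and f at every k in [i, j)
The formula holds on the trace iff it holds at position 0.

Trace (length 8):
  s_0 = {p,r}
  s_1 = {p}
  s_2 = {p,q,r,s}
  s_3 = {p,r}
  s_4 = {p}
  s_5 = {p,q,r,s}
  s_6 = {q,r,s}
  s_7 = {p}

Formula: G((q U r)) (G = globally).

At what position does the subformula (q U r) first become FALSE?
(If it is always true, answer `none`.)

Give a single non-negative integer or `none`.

s_0={p,r}: (q U r)=True q=False r=True
s_1={p}: (q U r)=False q=False r=False
s_2={p,q,r,s}: (q U r)=True q=True r=True
s_3={p,r}: (q U r)=True q=False r=True
s_4={p}: (q U r)=False q=False r=False
s_5={p,q,r,s}: (q U r)=True q=True r=True
s_6={q,r,s}: (q U r)=True q=True r=True
s_7={p}: (q U r)=False q=False r=False
G((q U r)) holds globally = False
First violation at position 1.

Answer: 1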